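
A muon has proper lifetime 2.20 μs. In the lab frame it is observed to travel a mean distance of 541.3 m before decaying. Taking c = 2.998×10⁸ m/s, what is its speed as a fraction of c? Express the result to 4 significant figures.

0.6344c

Lab distance = (lab lifetime)·v = γτ·βc, so βγ = d/(cτ) = 541.3/(2.998×10⁸ × 2.200×10^-6) = 0.8207.
With βγ = 0.8207: γ² = 1 + (βγ)² = 1.673548, and β = (βγ)/γ = 0.8207/1.29366 = 0.6344.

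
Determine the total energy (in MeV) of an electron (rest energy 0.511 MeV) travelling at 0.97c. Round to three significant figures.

2.10 MeV

γ = 1/√(1 − β²) = 1/√(1 − 0.9409) = 1/√0.0591 = 4.1135.
Total energy: E = γmc² = 4.1135 × 0.511 MeV = 2.10 MeV.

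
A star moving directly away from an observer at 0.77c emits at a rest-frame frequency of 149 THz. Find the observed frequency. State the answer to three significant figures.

Relativistic Doppler (source moving away): f_obs = f_src · √((1−β)/(1+β)).
With β = 0.77: factor = √(0.23/1.77) = 0.36048.
f_obs = 149 × 0.36048 = 53.7 THz.

53.7 THz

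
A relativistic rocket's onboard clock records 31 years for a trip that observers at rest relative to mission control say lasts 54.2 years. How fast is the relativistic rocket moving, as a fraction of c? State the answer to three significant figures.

γ = Δt/Δτ = 54.2/31 = 1.7484.
β = √(1 − 1/γ²) = √(1 − 0.327129) = √0.672871 = 0.820.

0.820c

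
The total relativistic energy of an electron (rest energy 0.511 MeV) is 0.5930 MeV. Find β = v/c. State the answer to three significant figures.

γ = E/(mc²) = 0.5930/0.511 = 1.1605.
β = √(1 − 1/γ²) = √(1 − 0.742523) = √0.257477 = 0.507.

0.507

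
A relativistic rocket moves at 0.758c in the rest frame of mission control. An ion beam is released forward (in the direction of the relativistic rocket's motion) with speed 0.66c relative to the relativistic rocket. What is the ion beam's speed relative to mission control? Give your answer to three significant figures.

In units of c, u = (u' + v)/(1 + u'v) with u' = 0.66 and v = 0.758.
Numerator: 0.66 + 0.758 = 1.418. Denominator: 1 + (0.66)(0.758) = 1.50028.
u = 1.418/1.50028 = 0.94516, so the speed is 0.945c.

0.945c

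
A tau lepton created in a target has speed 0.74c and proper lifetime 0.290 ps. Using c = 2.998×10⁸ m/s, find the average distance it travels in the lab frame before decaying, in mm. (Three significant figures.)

0.0957 mm

β² = 0.5476, so γ = 1/√0.4524 = 1.4868.
Lab-frame lifetime: Δt = γτ = 1.4868 × 0.290 ps = 0.43117 ps.
Distance: d = vΔt = 0.74 × 2.998×10⁸ m/s × 4.3117×10^-13 s = 9.57×10^-5 m = 0.0957 mm.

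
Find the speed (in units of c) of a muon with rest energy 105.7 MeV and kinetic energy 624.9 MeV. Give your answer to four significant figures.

0.9895c

K = (γ−1)mc², so γ = 1 + 624.9/105.7 = 6.912.
Then v/c = √(1 − γ⁻²) = √(1 − 0.0209311) = √0.9790689 = 0.9895.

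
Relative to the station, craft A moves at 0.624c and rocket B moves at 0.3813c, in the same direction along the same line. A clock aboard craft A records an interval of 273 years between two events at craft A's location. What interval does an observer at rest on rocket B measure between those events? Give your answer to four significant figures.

The velocity of craft A relative to rocket B is (0.624 − 0.3813)c / (1 − 0.624×0.3813) = 0.31848c; relative speed 0.31848c.
γ for this relative speed: γ = 1/√(1 − 0.10143) = 1.0549.
Craft A's interval is proper; time dilation gives Δt_B = γΔτ = 1.0549 × 273 years = 288.0 years.

288.0 years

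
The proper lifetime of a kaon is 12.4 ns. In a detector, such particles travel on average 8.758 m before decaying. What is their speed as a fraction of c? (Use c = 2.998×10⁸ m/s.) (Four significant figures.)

0.9205c

d = βγcτ ⇒ βγ = d/(cτ) = 8.758 m / (3.71752 m) = 2.3559.
β = (βγ)/√(1+(βγ)²) = 2.3559/√6.55026 = 0.9205.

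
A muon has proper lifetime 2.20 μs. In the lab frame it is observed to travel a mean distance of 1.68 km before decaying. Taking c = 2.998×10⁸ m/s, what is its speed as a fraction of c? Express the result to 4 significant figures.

0.9308c

Let x = d/(cτ) = 1680 m / (2.998×10⁸ m/s × 2.200×10^-6 s) = 2.5472. Since d = βγcτ, x = βγ = β/√(1−β²).
Solving: β² = x²/(1+x²) = 6.48823/7.48823 = 0.866457, so β = 0.9308.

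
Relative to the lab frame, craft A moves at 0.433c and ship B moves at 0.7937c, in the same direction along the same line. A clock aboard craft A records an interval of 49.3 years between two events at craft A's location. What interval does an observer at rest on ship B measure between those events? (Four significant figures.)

59.01 years

Transform craft A's velocity into ship B's frame: (0.433 − 0.7937)/(1 − 0.433·0.7937) = −0.3607/0.6563279, so the relative speed is 0.54957c.
γ for this relative speed: γ = 1/√(1 − 0.302027) = 1.197.
Craft A's interval is proper; time dilation gives Δt_B = γΔτ = 1.197 × 49.3 years = 59.01 years.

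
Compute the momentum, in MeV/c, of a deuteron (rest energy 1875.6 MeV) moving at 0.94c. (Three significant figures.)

With β = 0.94, γ = 1/√(1 − 0.94²) = 1/√0.1164 = 2.9311.
Momentum: p = γβ·mc = 2.9311 × 0.94 × 1875.6 MeV/c = 5170 MeV/c.

5170 MeV/c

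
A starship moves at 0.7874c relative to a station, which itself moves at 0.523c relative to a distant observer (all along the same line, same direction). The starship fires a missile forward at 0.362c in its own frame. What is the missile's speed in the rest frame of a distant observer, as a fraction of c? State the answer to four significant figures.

0.9657c

Compose velocities in two stages. Stage 1 (into S'): u₁ = (0.362+0.7874)/(1+0.362×0.7874) = 0.89445.
Stage 2 (into S): u = (0.89445+0.523)/(1+0.89445×0.523) = 0.9657, so the speed is 0.9657c.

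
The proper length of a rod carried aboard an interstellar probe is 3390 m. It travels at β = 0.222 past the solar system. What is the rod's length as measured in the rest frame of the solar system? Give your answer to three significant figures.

3310 m

With β = 0.222, γ = 1/√(1 − 0.222²) = 1/√0.950716 = 1.0256.
Along the direction of motion the measured length is L₀/γ = 3390/1.0256 = 3310 m.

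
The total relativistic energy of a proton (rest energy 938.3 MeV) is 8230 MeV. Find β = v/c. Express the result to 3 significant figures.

Total energy E = γmc² gives γ = 8230/938.3 = 8.7712.
Hence β = √(1 − 1/γ²) = √(1 − 0.0129982) = √0.9870018 = 0.993.

0.993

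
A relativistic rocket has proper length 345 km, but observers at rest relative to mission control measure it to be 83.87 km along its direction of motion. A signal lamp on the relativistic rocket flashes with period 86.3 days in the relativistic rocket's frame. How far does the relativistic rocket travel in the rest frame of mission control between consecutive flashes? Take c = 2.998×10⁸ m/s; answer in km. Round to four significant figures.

From L = L₀/γ: γ = 345/83.87 = 4.11351.
β = √(1 − 1/γ²) = 0.97. Lab-frame period = γτ = 4.11351×86.3 days = 355 days. Distance = βc × γτ = 0.97 × 2.998×10⁸ m/s × 30672000 s = 8.9196×10^15 m = 8.920×10^12 km.

8.920×10^12 km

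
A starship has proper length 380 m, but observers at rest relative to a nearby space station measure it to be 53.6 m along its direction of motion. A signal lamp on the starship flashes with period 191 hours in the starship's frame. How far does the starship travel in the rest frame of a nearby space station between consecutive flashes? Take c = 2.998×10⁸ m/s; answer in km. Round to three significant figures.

γ = L₀/L = 380/53.6 = 7.08955.
β = √(1 − 1/γ²) = 0.99. Lab-frame period = γτ = 7.08955×191 hours = 1354.1 hours. Distance = βc × γτ = 0.99 × 2.998×10⁸ m/s × 4874760 s = 1.4468×10^15 m = 1.45×10^12 km.

1.45×10^12 km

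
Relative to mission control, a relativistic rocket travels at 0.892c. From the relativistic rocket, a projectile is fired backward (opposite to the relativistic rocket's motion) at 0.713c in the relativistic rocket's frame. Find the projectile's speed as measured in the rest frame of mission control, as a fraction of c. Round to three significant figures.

0.492c

Relativistic velocity addition: u = (u' + v)/(1 + u'v/c²), with u' = −0.713c and v = 0.892c.
Numerator: −0.713 + 0.892 = 0.179. Denominator: 1 + (−0.713)(0.892) = 0.364004.
u = 0.179/0.364004 = 0.49175, so the speed is 0.492c.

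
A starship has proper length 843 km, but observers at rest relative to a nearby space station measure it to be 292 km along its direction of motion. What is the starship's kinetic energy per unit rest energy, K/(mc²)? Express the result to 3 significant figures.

γ = L₀/L = 843/292 = 2.88699.
K/(mc²) = γ − 1 = 2.88699 − 1 = 1.89.

1.89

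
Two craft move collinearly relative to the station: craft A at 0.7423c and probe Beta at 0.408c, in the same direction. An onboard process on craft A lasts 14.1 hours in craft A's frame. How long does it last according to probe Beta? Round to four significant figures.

16.07 hours

Speed of craft A in probe Beta's frame: u = (v_A − v_B)/(1 − v_A v_B/c²) = (0.7423 − 0.408)/(1 − 0.7423×0.408) = 0.3343/0.6971416 = 0.47953; |u| = 0.47953c.
At |u| = 0.47953c, γ = (1 − 0.229949)^(−1/2) = 1.1396.
The clock on craft A records proper time, so probe Beta measures Δt = γΔτ = 1.1396 × 14.1 = 16.07 hours.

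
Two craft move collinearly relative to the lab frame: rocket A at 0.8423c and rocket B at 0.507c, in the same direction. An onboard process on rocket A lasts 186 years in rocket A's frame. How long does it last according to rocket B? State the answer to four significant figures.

Speed of rocket A in rocket B's frame: u = (v_A − v_B)/(1 − v_A v_B/c²) = (0.8423 − 0.507)/(1 − 0.8423×0.507) = 0.3353/0.5729539 = 0.58521; |u| = 0.58521c.
At |u| = 0.58521c, γ = (1 − 0.342471)^(−1/2) = 1.2332.
Rocket A's interval is proper; time dilation gives Δt_B = γΔτ = 1.2332 × 186 years = 229.4 years.

229.4 years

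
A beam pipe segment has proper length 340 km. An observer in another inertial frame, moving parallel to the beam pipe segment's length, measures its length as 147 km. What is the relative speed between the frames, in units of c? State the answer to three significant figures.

Length contraction gives γ = L₀/L = 340/147 = 2.3129.
β = √(1 − 1/γ²) = √0.813067 = 0.902.

0.902c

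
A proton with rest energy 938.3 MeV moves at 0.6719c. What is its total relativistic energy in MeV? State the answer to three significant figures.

1270 MeV

Lorentz factor: γ = (1 − 0.45144961)^(−1/2) = 1.3502.
Total energy: E = γmc² = 1.3502 × 938.3 MeV = 1270 MeV.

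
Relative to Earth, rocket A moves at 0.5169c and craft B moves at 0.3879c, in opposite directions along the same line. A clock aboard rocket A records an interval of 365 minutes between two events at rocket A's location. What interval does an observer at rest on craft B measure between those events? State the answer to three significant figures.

Speed of rocket A in craft B's frame: u = (v_A + v_B)/(1 + v_A v_B/c²) = (0.5169 + 0.3879)/(1 + 0.5169×0.3879) = 0.9048/1.20050551 = 0.75368; |u| = 0.75368c.
γ for this relative speed: γ = 1/√(1 − 0.568034) = 1.5215.
The clock on rocket A records proper time, so craft B measures Δt = γΔτ = 1.5215 × 365 = 555 minutes.

555 minutes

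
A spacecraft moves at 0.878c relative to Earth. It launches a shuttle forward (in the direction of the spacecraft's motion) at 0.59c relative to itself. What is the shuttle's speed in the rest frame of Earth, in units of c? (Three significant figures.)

Relativistic velocity addition: u = (u' + v)/(1 + u'v/c²), with u' = 0.59c and v = 0.878c.
Numerator: 0.59 + 0.878 = 1.468. Denominator: 1 + (0.59)(0.878) = 1.51802.
u = 1.468/1.51802 = 0.96705, so the speed is 0.967c.

0.967c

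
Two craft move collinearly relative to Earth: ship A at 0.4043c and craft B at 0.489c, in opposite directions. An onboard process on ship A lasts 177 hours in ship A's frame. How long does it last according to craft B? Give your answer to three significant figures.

266 hours

The velocity of ship A relative to craft B is (0.4043 + 0.489)c / (1 + 0.4043×0.489) = 0.74584c; relative speed 0.74584c.
At |u| = 0.74584c, γ = (1 − 0.556277)^(−1/2) = 1.5012.
The clock on ship A records proper time, so craft B measures Δt = γΔτ = 1.5012 × 177 = 266 hours.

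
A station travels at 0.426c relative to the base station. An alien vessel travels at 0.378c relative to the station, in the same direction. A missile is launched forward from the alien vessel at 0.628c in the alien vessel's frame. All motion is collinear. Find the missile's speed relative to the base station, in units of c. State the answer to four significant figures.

Compose velocities in two stages. Stage 1 (into S'): u₁ = (0.628+0.378)/(1+0.628×0.378) = 0.81301.
Stage 2 (into S): u = (0.81301+0.426)/(1+0.81301×0.426) = 0.92028, so the speed is 0.9203c.

0.9203c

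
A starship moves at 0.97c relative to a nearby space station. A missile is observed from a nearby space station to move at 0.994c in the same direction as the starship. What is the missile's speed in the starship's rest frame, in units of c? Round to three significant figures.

Transform to the starship's frame: u' = (u − v)/(1 − uv/c²).
u' = (0.994 − 0.97)/(1 − 0.994×0.97) = 0.024/0.03582 = 0.67002.
Speed in the starship's frame: 0.670c (in the same direction).

0.670c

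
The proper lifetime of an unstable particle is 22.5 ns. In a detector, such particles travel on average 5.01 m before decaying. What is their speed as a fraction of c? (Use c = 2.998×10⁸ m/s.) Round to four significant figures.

0.5963c

d = βγcτ ⇒ βγ = d/(cτ) = 5.010 m / (6.7455 m) = 0.74272.
β = (βγ)/√(1+(βγ)²) = 0.74272/√1.551633 = 0.5963.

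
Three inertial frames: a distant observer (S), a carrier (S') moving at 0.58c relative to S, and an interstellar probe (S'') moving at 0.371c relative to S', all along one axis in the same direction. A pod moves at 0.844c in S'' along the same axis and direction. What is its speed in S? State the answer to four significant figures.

Apply u = (u'+v)/(1+u'v) twice. Pod in the carrier frame: (0.844+0.371)/(1+0.844·0.371) = 1.215/1.313124 = 0.92527c.
That velocity, transformed to the rest frame of a distant observer: (0.92527+0.58)/(1+0.92527·0.58) = 1.50527/1.5366566 = 0.97957c.

0.9796c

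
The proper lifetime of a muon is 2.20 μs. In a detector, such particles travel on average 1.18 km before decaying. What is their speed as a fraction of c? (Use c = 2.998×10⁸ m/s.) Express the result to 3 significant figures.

0.873c

Let x = d/(cτ) = 1180 m / (2.998×10⁸ m/s × 2.200×10^-6 s) = 1.7891. Since d = βγcτ, x = βγ = β/√(1−β²).
Solving: β² = x²/(1+x²) = 3.20088/4.20088 = 0.761955, so β = 0.873.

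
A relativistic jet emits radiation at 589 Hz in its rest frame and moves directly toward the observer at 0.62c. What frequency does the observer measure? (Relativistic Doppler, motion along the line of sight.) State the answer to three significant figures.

Relativistic Doppler (source moving toward): f_obs = f_src · √((1+β)/(1−β)).
With β = 0.62: factor = √(1.62/0.38) = 2.0647.
f_obs = 589 × 2.0647 = 1220 Hz.

1220 Hz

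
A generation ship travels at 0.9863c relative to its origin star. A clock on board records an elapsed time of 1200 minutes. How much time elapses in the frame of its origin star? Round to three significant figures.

With β = 0.9863, γ = 1/√(1 − 0.9863²) = 1/√0.02721231 = 6.062.
The onboard clock measures proper time, so the interval in the rest frame of its origin star is dilated: Δt = γ·Δτ = 6.062 × 1200 minutes = 7270 minutes.

7270 minutes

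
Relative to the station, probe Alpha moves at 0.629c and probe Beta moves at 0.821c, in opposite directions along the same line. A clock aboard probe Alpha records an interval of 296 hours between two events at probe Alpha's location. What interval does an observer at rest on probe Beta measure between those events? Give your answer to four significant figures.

The velocity of probe Alpha relative to probe Beta is (0.629 + 0.821)c / (1 + 0.629×0.821) = 0.95621c; relative speed 0.95621c.
γ for this relative speed: γ = 1/√(1 − 0.914338) = 3.4167.
Probe Alpha's interval is proper; time dilation gives Δt_B = γΔτ = 3.4167 × 296 hours = 1011 hours.

1011 hours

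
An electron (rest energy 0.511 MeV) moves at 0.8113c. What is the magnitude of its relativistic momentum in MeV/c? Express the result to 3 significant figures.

0.709 MeV/c

With β = 0.8113, γ = 1/√(1 − 0.8113²) = 1/√0.34179231 = 1.7105.
Momentum: p = γβ·mc = 1.7105 × 0.8113 × 0.511 MeV/c = 0.709 MeV/c.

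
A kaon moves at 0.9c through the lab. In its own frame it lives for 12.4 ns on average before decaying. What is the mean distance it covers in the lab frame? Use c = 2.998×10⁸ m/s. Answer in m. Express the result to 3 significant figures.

Lorentz factor: γ = (1 − 0.81)^(−1/2) = 2.2942.
Lab-frame lifetime: Δt = γτ = 2.2942 × 12.4 ns = 28.448 ns.
Distance: d = vΔt = 0.9 × 2.998×10⁸ m/s × 2.8448×10^-8 s = 7.68 m.

7.68 m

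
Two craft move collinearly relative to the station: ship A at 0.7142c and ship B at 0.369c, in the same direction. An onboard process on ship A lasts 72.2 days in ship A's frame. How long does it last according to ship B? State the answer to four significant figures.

81.74 days

Transform ship A's velocity into ship B's frame: (0.7142 − 0.369)/(1 − 0.7142·0.369) = 0.3452/0.7364602, so the relative speed is 0.46873c.
At |u| = 0.46873c, γ = (1 − 0.219708)^(−1/2) = 1.1321.
The clock on ship A records proper time, so ship B measures Δt = γΔτ = 1.1321 × 72.2 = 81.74 days.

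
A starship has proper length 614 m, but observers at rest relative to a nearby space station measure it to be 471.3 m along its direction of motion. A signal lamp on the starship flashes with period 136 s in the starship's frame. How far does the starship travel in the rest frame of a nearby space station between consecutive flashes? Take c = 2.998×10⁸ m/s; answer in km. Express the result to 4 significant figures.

From L = L₀/γ: γ = 614/471.3 = 1.30278.
β = √(1 − 1/γ²) = 0.64094. Lab-frame period = γτ = 1.30278×136 s = 177.18 s. Distance = βc × γτ = 0.64094 × 2.998×10⁸ m/s × 177.18 s = 3.4046×10^10 m = 3.405×10^7 km.

3.405×10^7 km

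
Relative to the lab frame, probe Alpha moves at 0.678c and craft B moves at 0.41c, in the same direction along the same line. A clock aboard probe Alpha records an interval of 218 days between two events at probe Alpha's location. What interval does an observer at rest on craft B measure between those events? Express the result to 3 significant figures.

235 days

Speed of probe Alpha in craft B's frame: u = (v_A − v_B)/(1 − v_A v_B/c²) = (0.678 − 0.41)/(1 − 0.678×0.41) = 0.268/0.72202 = 0.37118; |u| = 0.37118c.
At |u| = 0.37118c, γ = (1 − 0.137775)^(−1/2) = 1.0769.
Probe Alpha's interval is proper; time dilation gives Δt_B = γΔτ = 1.0769 × 218 days = 235 days.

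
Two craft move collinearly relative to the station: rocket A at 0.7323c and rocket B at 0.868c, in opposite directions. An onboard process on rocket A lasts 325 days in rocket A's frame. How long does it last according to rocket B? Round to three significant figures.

1570 days

The velocity of rocket A relative to rocket B is (0.7323 + 0.868)c / (1 + 0.7323×0.868) = 0.9784c; relative speed 0.9784c.
γ for this relative speed: γ = 1/√(1 − 0.957267) = 4.8375.
The clock on rocket A records proper time, so rocket B measures Δt = γΔτ = 4.8375 × 325 = 1570 days.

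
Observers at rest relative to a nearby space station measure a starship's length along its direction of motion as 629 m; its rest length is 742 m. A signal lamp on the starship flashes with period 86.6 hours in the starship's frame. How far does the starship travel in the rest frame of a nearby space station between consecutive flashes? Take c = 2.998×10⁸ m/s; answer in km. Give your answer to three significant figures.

5.85×10^10 km

Length contraction gives γ = L₀/L = 742/629 = 1.17965.
β = √(1 − 1/γ²) = 0.53046. Lab-frame period = γτ = 1.17965×86.6 hours = 102.16 hours. Distance = βc × γτ = 0.53046 × 2.998×10⁸ m/s × 367776 s = 5.8488×10^13 m = 5.85×10^10 km.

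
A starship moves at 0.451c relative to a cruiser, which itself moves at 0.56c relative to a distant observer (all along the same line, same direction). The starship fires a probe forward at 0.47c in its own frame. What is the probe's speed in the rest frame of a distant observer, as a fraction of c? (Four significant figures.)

Apply u = (u'+v)/(1+u'v) twice. Probe in the cruiser frame: (0.47+0.451)/(1+0.47·0.451) = 0.921/1.21197 = 0.75992c.
That velocity, transformed to the rest frame of a distant observer: (0.75992+0.56)/(1+0.75992·0.56) = 1.31992/1.4255552 = 0.9259c.

0.9259c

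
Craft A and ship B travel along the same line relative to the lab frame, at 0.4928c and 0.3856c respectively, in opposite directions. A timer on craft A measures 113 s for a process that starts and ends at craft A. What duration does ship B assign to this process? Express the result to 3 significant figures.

Transform craft A's velocity into ship B's frame: (0.4928 + 0.3856)/(1 + 0.4928·0.3856) = 0.8784/1.19002368, so the relative speed is 0.73814c.
At |u| = 0.73814c, γ = (1 − 0.544851)^(−1/2) = 1.4823.
Craft A's interval is proper; time dilation gives Δt_B = γΔτ = 1.4823 × 113 s = 167 s.

167 s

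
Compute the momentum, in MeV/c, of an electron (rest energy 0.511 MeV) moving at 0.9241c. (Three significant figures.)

1.24 MeV/c

Lorentz factor: γ = (1 − 0.85396081)^(−1/2) = 2.6168.
Momentum: p = γβ·mc = 2.6168 × 0.9241 × 0.511 MeV/c = 1.24 MeV/c.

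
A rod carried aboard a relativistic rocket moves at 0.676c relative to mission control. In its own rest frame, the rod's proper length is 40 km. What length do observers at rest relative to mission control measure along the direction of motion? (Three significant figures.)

γ = 1/√(1 − β²) = 1/√(1 − 0.456976) = 1/√0.543024 = 1/0.736902 = 1.357.
Along the direction of motion the measured length is L₀/γ = 40/1.357 = 29.5 km.

29.5 km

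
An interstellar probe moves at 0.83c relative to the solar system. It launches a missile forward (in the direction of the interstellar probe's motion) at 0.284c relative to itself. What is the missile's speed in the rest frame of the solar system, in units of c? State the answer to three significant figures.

In units of c, u = (u' + v)/(1 + u'v) with u' = 0.284 and v = 0.83.
Numerator: 0.284 + 0.83 = 1.114. Denominator: 1 + (0.284)(0.83) = 1.23572.
u = 1.114/1.23572 = 0.9015, so the speed is 0.901c.

0.901c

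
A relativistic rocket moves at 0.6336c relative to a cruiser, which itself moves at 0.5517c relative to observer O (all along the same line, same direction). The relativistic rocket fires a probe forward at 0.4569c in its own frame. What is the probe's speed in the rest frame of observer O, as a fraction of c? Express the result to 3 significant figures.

Apply u = (u'+v)/(1+u'v) twice. Probe in the cruiser frame: (0.4569+0.6336)/(1+0.4569·0.6336) = 1.0905/1.28949184 = 0.84568c.
That velocity, transformed to the rest frame of observer O: (0.84568+0.5517)/(1+0.84568·0.5517) = 1.39738/1.466561656 = 0.95283c.

0.953c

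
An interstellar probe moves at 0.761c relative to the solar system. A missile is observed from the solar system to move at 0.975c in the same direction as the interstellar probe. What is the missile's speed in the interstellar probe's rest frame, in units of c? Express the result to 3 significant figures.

Transform to the interstellar probe's frame: u' = (u − v)/(1 − uv/c²).
u' = (0.975 − 0.761)/(1 − 0.975×0.761) = 0.214/0.258025 = 0.82938.
Speed in the interstellar probe's frame: 0.829c (in the same direction).

0.829c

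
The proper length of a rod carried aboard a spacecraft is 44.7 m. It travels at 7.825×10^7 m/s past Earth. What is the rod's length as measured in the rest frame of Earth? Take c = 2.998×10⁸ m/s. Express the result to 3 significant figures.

β = v/c = (7.825×10^7 m/s)/(2.998×10⁸ m/s) = 0.261007.
With β = 0.261007, γ = 1/√(1 − 0.261007²) = 1/√0.9318753 = 1.0359.
Length contraction: L = L₀/γ = 44.7/1.0359 = 43.2 m.

43.2 m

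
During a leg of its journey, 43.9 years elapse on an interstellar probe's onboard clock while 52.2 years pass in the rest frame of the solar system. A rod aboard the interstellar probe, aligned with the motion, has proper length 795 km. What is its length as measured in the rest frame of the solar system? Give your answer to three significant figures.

669 km

The time-dilation ratio gives γ = 52.2/43.9 = 1.18907.
L = L₀/γ = 795/1.18907 = 669 km.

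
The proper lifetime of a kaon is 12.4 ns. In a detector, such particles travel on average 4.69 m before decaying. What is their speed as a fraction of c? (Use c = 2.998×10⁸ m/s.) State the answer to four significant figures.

0.7837c

Let x = d/(cτ) = 4.690 m / (2.998×10⁸ m/s × 1.240×10^-8 s) = 1.2616. Since d = βγcτ, x = βγ = β/√(1−β²).
Solving: β² = x²/(1+x²) = 1.59163/2.59163 = 0.614142, so β = 0.7837.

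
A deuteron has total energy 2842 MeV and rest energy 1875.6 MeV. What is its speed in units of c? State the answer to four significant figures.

0.7513c

Total energy E = γmc² gives γ = 2842/1875.6 = 1.5152.
Hence β = √(1 − 1/γ²) = √(1 − 0.435572) = √0.564428 = 0.7513.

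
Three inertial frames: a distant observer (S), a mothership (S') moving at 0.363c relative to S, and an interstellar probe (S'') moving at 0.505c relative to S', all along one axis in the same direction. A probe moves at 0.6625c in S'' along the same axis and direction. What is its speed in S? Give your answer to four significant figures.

0.9395c

Apply u = (u'+v)/(1+u'v) twice. Probe in the mothership frame: (0.6625+0.505)/(1+0.6625·0.505) = 1.1675/1.3345625 = 0.87482c.
That velocity, transformed to the rest frame of a distant observer: (0.87482+0.363)/(1+0.87482·0.363) = 1.23782/1.31755966 = 0.93948c.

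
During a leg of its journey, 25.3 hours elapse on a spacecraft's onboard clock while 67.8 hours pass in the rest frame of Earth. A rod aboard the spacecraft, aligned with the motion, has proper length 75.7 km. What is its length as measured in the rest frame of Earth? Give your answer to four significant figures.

28.25 km

γ = Δt/Δτ = 67.8/25.3 = 2.67984.
L = L₀/γ = 75.7/2.67984 = 28.25 km.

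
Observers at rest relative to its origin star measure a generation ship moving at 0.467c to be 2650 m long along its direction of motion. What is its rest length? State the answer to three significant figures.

γ = 1/√(1 − β²) = 1/√(1 − 0.218089) = 1/√0.781911 = 1/0.884257 = 1.1309.
Proper length: L₀ = γ·L = 1.1309 × 2650 = 3000 m.

3000 m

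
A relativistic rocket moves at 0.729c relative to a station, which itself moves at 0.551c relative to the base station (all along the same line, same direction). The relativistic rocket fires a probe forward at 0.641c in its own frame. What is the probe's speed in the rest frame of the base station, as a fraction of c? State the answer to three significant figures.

First combine the probe and relativistic rocket (S''→S'): u₁ = (0.641 + 0.729)/(1 + 0.641×0.729) = 1.37/1.467289 = 0.93369.
Then combine with the station (S'→S): u = (0.93369 + 0.551)/(1 + 0.93369×0.551) = 1.48469/1.51446319 = 0.98034.

0.980c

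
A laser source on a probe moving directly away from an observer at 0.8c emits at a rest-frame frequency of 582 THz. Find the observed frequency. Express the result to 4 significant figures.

Relativistic Doppler (source moving away): f_obs = f_src · √((1−β)/(1+β)).
With β = 0.8: factor = √(0.2/1.8) = 0.33333.
f_obs = 582 × 0.33333 = 194.0 THz.

194.0 THz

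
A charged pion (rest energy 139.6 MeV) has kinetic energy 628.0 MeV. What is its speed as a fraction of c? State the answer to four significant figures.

0.9833c

γ = 1 + K/(mc²) = 1 + 628.0/139.6 = 5.4986.
β = √(1 − 1/γ²) = √(1 − 0.0330747) = √0.9669253 = 0.9833.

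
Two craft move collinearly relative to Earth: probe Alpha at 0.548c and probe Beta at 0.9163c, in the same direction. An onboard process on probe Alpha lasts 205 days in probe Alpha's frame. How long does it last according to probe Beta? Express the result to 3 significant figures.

The velocity of probe Alpha relative to probe Beta is (0.548 − 0.9163)c / (1 − 0.548×0.9163) = −0.73975c; relative speed 0.73975c.
At |u| = 0.73975c, γ = (1 − 0.54723)^(−1/2) = 1.4861.
Probe Alpha's interval is proper; time dilation gives Δt_B = γΔτ = 1.4861 × 205 days = 305 days.

305 days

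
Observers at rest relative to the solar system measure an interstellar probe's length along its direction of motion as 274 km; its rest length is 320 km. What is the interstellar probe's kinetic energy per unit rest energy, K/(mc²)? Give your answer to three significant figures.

0.168

γ = L₀/L = 320/274 = 1.16788.
Since K = (γ−1)mc², K/(mc²) = 1.16788 − 1 = 0.168.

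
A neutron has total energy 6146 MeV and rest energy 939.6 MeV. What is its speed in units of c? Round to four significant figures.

0.9882c

Total energy E = γmc² gives γ = 6146/939.6 = 6.5411.
Hence β = √(1 − 1/γ²) = √(1 − 0.0233721) = √0.9766279 = 0.9882.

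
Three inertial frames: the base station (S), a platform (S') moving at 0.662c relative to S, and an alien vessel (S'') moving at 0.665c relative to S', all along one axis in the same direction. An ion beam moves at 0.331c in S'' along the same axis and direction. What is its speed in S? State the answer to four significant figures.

Compose velocities in two stages. Stage 1 (into S'): u₁ = (0.331+0.665)/(1+0.331×0.665) = 0.81632.
Stage 2 (into S): u = (0.81632+0.662)/(1+0.81632×0.662) = 0.9597, so the speed is 0.9597c.

0.9597c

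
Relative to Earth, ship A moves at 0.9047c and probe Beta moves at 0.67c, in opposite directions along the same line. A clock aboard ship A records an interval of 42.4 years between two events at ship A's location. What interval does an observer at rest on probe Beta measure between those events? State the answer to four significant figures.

215.3 years

Speed of ship A in probe Beta's frame: u = (v_A + v_B)/(1 + v_A v_B/c²) = (0.9047 + 0.67)/(1 + 0.9047×0.67) = 1.5747/1.606149 = 0.98042; |u| = 0.98042c.
At |u| = 0.98042c, γ = (1 − 0.961223)^(−1/2) = 5.0782.
The clock on ship A records proper time, so probe Beta measures Δt = γΔτ = 5.0782 × 42.4 = 215.3 years.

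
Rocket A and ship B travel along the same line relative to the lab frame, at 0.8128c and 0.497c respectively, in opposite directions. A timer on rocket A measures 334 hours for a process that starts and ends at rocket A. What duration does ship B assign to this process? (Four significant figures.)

Speed of rocket A in ship B's frame: u = (v_A + v_B)/(1 + v_A v_B/c²) = (0.8128 + 0.497)/(1 + 0.8128×0.497) = 1.3098/1.4039616 = 0.93293; |u| = 0.93293c.
At |u| = 0.93293c, γ = (1 − 0.870358)^(−1/2) = 2.7773.
Rocket A's interval is proper; time dilation gives Δt_B = γΔτ = 2.7773 × 334 hours = 927.6 hours.

927.6 hours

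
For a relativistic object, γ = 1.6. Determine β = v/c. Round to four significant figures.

0.7806

β = √(1 − 1/γ²) = √(1 − 1/2.56) = √0.609375 = 0.7806.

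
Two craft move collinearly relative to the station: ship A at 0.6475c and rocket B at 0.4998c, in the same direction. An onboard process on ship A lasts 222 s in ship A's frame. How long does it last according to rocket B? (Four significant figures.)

The velocity of ship A relative to rocket B is (0.6475 − 0.4998)c / (1 − 0.6475×0.4998) = 0.21837c; relative speed 0.21837c.
At |u| = 0.21837c, γ = (1 − 0.0476855)^(−1/2) = 1.0247.
Ship A's interval is proper; time dilation gives Δt_B = γΔτ = 1.0247 × 222 s = 227.5 s.

227.5 s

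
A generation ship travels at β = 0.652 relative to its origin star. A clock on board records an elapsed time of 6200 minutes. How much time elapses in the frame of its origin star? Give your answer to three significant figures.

γ = 1/√(1 − β²) = 1/√(1 − 0.425104) = 1/√0.574896 = 1/0.758219 = 1.3189.
Time dilation: Δt = γ·Δτ = 1.3189 × 6200 = 8180 minutes.

8180 minutes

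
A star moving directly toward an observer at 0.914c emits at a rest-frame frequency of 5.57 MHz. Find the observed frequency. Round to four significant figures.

Relativistic Doppler (source moving toward): f_obs = f_src · √((1+β)/(1−β)).
With β = 0.914: factor = √(1.914/0.086) = 4.7176.
f_obs = 5.57 × 4.7176 = 26.28 MHz.

26.28 MHz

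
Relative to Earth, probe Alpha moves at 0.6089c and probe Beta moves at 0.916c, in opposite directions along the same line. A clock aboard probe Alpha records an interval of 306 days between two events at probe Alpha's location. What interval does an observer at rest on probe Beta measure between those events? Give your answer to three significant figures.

1500 days

Transform probe Alpha's velocity into probe Beta's frame: (0.6089 + 0.916)/(1 + 0.6089·0.916) = 1.5249/1.5577524, so the relative speed is 0.97891c.
γ for this relative speed: γ = 1/√(1 − 0.958265) = 4.895.
The clock on probe Alpha records proper time, so probe Beta measures Δt = γΔτ = 4.895 × 306 = 1500 days.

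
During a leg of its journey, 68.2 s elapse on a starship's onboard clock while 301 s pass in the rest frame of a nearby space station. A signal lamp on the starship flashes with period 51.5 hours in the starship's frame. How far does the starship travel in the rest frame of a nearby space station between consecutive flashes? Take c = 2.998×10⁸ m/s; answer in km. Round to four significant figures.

From Δt = γΔτ: γ = 301/68.2 = 4.41349.
β = √(1 − 1/γ²) = 0.97399. Lab-frame period = γτ = 4.41349×51.5 hours = 227.29 hours. Distance = βc × γτ = 0.97399 × 2.998×10⁸ m/s × 818244 s = 2.3893×10^14 m = 2.389×10^11 km.

2.389×10^11 km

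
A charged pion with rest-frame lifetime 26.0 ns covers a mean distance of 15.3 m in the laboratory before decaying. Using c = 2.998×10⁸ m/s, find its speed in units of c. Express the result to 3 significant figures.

d = βγcτ ⇒ βγ = d/(cτ) = 15.30 m / (7.7948 m) = 1.9628.
β = (βγ)/√(1+(βγ)²) = 1.9628/√4.85258 = 0.891.

0.891c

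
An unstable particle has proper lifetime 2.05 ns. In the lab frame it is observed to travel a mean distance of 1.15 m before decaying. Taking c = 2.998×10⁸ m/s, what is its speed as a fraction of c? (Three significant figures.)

0.882c

Lab distance = (lab lifetime)·v = γτ·βc, so βγ = d/(cτ) = 1.150/(2.998×10⁸ × 2.050×10^-9) = 1.8712.
With βγ = 1.8712: γ² = 1 + (βγ)² = 4.50139, and β = (βγ)/γ = 1.8712/2.12165 = 0.882.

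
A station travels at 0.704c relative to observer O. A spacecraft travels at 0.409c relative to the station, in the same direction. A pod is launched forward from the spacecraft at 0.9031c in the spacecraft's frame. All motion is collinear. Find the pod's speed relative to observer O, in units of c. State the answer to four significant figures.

First combine the pod and spacecraft (S''→S'): u₁ = (0.9031 + 0.409)/(1 + 0.9031×0.409) = 1.3121/1.3693679 = 0.95818.
Then combine with the station (S'→S): u = (0.95818 + 0.704)/(1 + 0.95818×0.704) = 1.66218/1.67455872 = 0.99261.

0.9926c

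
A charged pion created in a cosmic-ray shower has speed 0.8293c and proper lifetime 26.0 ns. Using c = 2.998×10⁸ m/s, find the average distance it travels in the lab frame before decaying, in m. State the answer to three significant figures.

γ = 1/√(1 − β²) = 1/√(1 − 0.68773849) = 1/√0.31226151 = 1/0.558804 = 1.7895.
Lab-frame lifetime: Δt = γτ = 1.7895 × 26.0 ns = 46.527 ns.
Distance: d = vΔt = 0.8293 × 2.998×10⁸ m/s × 4.6527×10^-8 s = 11.6 m.

11.6 m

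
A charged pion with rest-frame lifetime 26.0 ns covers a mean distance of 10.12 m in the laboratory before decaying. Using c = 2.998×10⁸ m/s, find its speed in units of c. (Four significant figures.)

Let x = d/(cτ) = 10.12 m / (2.998×10⁸ m/s × 2.600×10^-8 s) = 1.2983. Since d = βγcτ, x = βγ = β/√(1−β²).
Solving: β² = x²/(1+x²) = 1.68558/2.68558 = 0.627641, so β = 0.7922.

0.7922c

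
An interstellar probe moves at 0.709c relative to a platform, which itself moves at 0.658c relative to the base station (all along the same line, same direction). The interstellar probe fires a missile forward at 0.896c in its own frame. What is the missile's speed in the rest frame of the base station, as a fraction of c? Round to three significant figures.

Apply u = (u'+v)/(1+u'v) twice. Missile in the platform frame: (0.896+0.709)/(1+0.896·0.709) = 1.605/1.635264 = 0.98149c.
That velocity, transformed to the rest frame of the base station: (0.98149+0.658)/(1+0.98149·0.658) = 1.63949/1.64582042 = 0.99615c.

0.996c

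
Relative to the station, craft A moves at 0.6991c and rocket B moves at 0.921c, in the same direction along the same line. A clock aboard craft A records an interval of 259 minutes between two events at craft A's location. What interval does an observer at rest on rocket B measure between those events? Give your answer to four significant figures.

The velocity of craft A relative to rocket B is (0.6991 − 0.921)c / (1 − 0.6991×0.921) = −0.62309c; relative speed 0.62309c.
γ for this relative speed: γ = 1/√(1 − 0.388241) = 1.2785.
The clock on craft A records proper time, so rocket B measures Δt = γΔτ = 1.2785 × 259 = 331.1 minutes.

331.1 minutes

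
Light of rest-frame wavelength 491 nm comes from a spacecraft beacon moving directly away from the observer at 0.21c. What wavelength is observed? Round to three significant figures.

608 nm

Relativistic Doppler for wavelength: λ_obs = λ_src · √((1+β)/(1−β)).
With β = 0.21: factor = √(1.21/0.79) = 1.2376.
λ_obs = 491 × 1.2376 = 608 nm.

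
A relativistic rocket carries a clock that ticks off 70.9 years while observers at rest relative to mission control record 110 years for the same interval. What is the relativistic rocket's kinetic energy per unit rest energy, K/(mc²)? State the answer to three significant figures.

0.551

From Δt = γΔτ: γ = 110/70.9 = 1.55148.
Since K = (γ−1)mc², K/(mc²) = 1.55148 − 1 = 0.551.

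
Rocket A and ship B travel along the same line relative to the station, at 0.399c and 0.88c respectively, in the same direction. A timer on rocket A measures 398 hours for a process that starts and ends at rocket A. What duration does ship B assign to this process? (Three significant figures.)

Transform rocket A's velocity into ship B's frame: (0.399 − 0.88)/(1 − 0.399·0.88) = −0.481/0.64888, so the relative speed is 0.74128c.
At |u| = 0.74128c, γ = (1 − 0.549496)^(−1/2) = 1.4899.
The clock on rocket A records proper time, so ship B measures Δt = γΔτ = 1.4899 × 398 = 593 hours.

593 hours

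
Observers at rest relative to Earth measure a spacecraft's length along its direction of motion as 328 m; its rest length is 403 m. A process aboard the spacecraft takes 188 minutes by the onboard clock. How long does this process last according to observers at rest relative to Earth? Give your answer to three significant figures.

From L = L₀/γ: γ = 403/328 = 1.22866.
Δt = γΔτ = 1.22866 × 188 = 231 minutes.

231 minutes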